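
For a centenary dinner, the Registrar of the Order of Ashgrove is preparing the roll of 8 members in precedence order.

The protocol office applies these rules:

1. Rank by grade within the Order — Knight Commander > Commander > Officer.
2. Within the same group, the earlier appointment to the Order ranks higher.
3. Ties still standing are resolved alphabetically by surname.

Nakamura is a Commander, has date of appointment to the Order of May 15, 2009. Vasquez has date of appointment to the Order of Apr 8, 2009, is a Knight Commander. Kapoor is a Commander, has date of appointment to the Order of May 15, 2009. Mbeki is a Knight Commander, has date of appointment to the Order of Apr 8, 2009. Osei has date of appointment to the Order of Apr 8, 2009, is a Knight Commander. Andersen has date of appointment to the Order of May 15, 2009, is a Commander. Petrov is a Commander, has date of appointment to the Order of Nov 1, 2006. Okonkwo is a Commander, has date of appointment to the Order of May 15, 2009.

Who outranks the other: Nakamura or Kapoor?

By grade within the Order: Mbeki, Osei and Vasquez (Knight Commander); then Petrov, Andersen, Kapoor, Nakamura and Okonkwo (Commander).
Mbeki, Osei and Vasquez all have date of appointment to the Order Apr 8, 2009, so the next rule applies.
Among Mbeki, Osei and Vasquez, alphabetically by surname: Mbeki before Osei before Vasquez.
Among Petrov, Andersen, Kapoor, Nakamura and Okonkwo, by date of appointment to the Order (earlier first): Petrov (Nov 1, 2006) before Andersen, Kapoor, Nakamura and Okonkwo (May 15, 2009).
Among Andersen, Kapoor, Nakamura and Okonkwo, alphabetically by surname: Andersen before Kapoor before Nakamura before Okonkwo.
So Kapoor takes precedence.

Kapoor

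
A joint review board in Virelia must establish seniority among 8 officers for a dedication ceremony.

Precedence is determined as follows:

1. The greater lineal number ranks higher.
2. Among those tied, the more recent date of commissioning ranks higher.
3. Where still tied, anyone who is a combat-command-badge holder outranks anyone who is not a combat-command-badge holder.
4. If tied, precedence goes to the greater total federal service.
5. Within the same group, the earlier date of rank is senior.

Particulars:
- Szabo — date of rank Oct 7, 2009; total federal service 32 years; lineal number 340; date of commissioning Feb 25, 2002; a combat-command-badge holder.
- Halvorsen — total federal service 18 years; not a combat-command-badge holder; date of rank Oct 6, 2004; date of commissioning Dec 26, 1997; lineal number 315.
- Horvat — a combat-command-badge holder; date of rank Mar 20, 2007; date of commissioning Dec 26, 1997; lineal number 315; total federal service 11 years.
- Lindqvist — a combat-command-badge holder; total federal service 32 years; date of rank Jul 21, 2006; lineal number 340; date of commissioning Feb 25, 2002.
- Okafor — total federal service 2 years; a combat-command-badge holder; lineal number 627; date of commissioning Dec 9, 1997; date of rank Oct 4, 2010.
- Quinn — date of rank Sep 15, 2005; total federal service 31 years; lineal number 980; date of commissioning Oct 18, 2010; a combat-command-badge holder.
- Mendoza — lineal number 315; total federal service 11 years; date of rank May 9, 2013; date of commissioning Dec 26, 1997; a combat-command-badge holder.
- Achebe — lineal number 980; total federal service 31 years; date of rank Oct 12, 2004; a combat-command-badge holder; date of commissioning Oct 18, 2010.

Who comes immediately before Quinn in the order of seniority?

Achebe

By lineal number (higher first): Achebe and Quinn (both 980); then Okafor (627); then Lindqvist and Szabo (both 340); then Horvat, Mendoza and Halvorsen (each 315).
Achebe and Quinn both have date of commissioning Oct 18, 2010, so the next rule applies.
Achebe and Quinn are each a combat-command-badge holder, so the next rule applies.
Achebe and Quinn both have total federal service 31 years, so the next rule applies.
Among Achebe and Quinn, by date of rank (earlier first): Achebe (Oct 12, 2004) before Quinn (Sep 15, 2005).
Lindqvist and Szabo both have date of commissioning Feb 25, 2002, so the next rule applies.
Lindqvist and Szabo are each a combat-command-badge holder, so the next rule applies.
Lindqvist and Szabo both have total federal service 32 years, so the next rule applies.
Among Lindqvist and Szabo, by date of rank (earlier first): Lindqvist (Jul 21, 2006) before Szabo (Oct 7, 2009).
Horvat, Mendoza and Halvorsen all have date of commissioning Dec 26, 1997, so the next rule applies.
Among Horvat, Mendoza and Halvorsen, a combat-command-badge holder before not a combat-command-badge holder: Horvat and Mendoza (a combat-command-badge holder) before Halvorsen (not a combat-command-badge holder).
Horvat and Mendoza both have total federal service 11 years, so the next rule applies.
Among Horvat and Mendoza, by date of rank (earlier first): Horvat (Mar 20, 2007) before Mendoza (May 9, 2013).
Order: Achebe, Quinn, Okafor, Lindqvist, Szabo, Horvat, Mendoza, Halvorsen.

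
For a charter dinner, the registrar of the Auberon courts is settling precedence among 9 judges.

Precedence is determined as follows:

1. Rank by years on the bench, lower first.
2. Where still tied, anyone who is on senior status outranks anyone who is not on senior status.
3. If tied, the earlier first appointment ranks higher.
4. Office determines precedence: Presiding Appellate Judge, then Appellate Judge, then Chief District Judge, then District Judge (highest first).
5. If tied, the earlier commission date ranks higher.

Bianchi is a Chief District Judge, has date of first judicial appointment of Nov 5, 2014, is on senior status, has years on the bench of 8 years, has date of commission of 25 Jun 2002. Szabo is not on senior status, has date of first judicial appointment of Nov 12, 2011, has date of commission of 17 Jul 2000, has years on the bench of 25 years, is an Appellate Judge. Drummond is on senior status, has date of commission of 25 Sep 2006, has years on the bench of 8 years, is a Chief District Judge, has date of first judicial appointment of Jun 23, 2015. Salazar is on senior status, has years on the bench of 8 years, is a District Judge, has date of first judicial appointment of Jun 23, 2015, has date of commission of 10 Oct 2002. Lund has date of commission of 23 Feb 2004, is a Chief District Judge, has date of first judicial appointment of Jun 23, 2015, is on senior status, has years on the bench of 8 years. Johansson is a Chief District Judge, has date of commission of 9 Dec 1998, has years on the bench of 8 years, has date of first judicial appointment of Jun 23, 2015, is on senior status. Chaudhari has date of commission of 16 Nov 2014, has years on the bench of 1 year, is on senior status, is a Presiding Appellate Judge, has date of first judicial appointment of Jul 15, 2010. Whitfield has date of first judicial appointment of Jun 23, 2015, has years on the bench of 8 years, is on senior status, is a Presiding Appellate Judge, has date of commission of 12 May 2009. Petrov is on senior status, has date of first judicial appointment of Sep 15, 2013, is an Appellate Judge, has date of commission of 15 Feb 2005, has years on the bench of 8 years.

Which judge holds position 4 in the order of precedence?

Whitfield

By years on the bench (lower first): Chaudhari (1 year); then Petrov, Bianchi, Whitfield, Johansson, Lund, Drummond and Salazar (each 8 years); then Szabo (25 years).
Petrov, Bianchi, Whitfield, Johansson, Lund, Drummond and Salazar are each on senior status, so the next rule applies.
Among Petrov, Bianchi, Whitfield, Johansson, Lund, Drummond and Salazar, by date of first judicial appointment (earlier first): Petrov (Sep 15, 2013) before Bianchi (Nov 5, 2014) before Whitfield, Johansson, Lund, Drummond and Salazar (Jun 23, 2015).
Among Whitfield, Johansson, Lund, Drummond and Salazar, by office: Whitfield (Presiding Appellate Judge) before Johansson, Lund and Drummond (Chief District Judge) before Salazar (District Judge).
Among Johansson, Lund and Drummond, by date of commission (earlier first): Johansson (9 Dec 1998) before Lund (23 Feb 2004) before Drummond (25 Sep 2006).
Order: Chaudhari, Petrov, Bianchi, Whitfield, Johansson, Lund, Drummond, Salazar, Szabo.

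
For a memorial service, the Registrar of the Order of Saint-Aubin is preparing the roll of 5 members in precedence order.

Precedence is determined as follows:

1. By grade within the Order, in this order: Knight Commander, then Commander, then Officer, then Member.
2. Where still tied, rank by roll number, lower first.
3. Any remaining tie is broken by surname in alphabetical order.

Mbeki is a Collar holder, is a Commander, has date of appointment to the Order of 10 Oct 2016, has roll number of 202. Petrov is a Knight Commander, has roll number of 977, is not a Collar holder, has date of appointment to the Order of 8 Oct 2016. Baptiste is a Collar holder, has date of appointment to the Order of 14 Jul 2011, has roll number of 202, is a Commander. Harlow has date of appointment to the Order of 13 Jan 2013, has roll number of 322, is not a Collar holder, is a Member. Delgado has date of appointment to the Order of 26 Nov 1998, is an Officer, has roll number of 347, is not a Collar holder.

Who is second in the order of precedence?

By grade within the Order: Petrov (Knight Commander); then Baptiste and Mbeki (Commander); then Delgado (Officer); then Harlow (Member).
Baptiste and Mbeki both have roll number 202, so the next rule applies.
Among Baptiste and Mbeki, alphabetically by surname: Baptiste before Mbeki.
Order: Petrov, Baptiste, Mbeki, Delgado, Harlow.

Baptiste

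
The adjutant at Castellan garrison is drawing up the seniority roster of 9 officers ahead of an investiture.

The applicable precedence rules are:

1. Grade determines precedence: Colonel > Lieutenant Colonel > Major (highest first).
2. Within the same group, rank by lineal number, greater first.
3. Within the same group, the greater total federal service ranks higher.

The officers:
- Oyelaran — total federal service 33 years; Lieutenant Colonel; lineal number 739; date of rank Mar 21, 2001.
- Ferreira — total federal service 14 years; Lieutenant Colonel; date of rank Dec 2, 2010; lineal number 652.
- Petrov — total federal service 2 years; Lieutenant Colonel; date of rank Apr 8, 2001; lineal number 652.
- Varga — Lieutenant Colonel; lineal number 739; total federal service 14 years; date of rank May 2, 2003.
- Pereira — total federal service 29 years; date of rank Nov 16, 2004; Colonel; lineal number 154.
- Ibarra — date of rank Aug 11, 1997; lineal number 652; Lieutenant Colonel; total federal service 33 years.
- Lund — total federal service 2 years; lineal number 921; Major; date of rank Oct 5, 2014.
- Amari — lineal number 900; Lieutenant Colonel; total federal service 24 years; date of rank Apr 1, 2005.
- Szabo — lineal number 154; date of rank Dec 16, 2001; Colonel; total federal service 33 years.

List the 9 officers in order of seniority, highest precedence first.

By grade: Szabo and Pereira (Colonel); then Amari, Oyelaran, Varga, Ibarra, Ferreira and Petrov (Lieutenant Colonel); then Lund (Major).
Szabo and Pereira both have lineal number 154, so the next rule applies.
Among Szabo and Pereira, by total federal service (higher first): Szabo (33 years) before Pereira (29 years).
Among Amari, Oyelaran, Varga, Ibarra, Ferreira and Petrov, by lineal number (higher first): Amari (900) before Oyelaran and Varga (739) before Ibarra, Ferreira and Petrov (652).
Among Oyelaran and Varga, by total federal service (higher first): Oyelaran (33 years) before Varga (14 years).
Among Ibarra, Ferreira and Petrov, by total federal service (higher first): Ibarra (33 years) before Ferreira (14 years) before Petrov (2 years).
Full order: Szabo, Pereira, Amari, Oyelaran, Varga, Ibarra, Ferreira, Petrov, Lund.

Szabo, Pereira, Amari, Oyelaran, Varga, Ibarra, Ferreira, Petrov, Lund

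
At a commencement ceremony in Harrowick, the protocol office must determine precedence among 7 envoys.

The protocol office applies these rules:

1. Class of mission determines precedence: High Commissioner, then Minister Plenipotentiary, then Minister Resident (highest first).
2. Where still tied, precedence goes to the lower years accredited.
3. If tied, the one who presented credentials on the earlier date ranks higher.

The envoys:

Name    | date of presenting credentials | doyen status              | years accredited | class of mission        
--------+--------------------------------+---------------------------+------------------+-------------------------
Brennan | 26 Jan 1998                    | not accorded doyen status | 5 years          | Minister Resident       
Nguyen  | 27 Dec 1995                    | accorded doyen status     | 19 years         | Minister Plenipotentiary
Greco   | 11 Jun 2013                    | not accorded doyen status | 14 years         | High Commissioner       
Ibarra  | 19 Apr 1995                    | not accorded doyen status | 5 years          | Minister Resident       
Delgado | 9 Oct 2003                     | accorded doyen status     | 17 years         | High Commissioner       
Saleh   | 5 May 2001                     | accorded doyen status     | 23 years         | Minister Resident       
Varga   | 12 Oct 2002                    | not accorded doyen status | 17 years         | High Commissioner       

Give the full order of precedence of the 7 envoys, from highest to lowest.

By class of mission: Greco, Varga and Delgado (High Commissioner); then Nguyen (Minister Plenipotentiary); then Ibarra, Brennan and Saleh (Minister Resident).
Among Greco, Varga and Delgado, by years accredited (lower first): Greco (14 years) before Varga and Delgado (17 years).
Among Varga and Delgado, by date of presenting credentials (earlier first): Varga (12 Oct 2002) before Delgado (9 Oct 2003).
Among Ibarra, Brennan and Saleh, by years accredited (lower first): Ibarra and Brennan (5 years) before Saleh (23 years).
Among Ibarra and Brennan, by date of presenting credentials (earlier first): Ibarra (19 Apr 1995) before Brennan (26 Jan 1998).
Full order: Greco, Varga, Delgado, Nguyen, Ibarra, Brennan, Saleh.

Greco, Varga, Delgado, Nguyen, Ibarra, Brennan, Saleh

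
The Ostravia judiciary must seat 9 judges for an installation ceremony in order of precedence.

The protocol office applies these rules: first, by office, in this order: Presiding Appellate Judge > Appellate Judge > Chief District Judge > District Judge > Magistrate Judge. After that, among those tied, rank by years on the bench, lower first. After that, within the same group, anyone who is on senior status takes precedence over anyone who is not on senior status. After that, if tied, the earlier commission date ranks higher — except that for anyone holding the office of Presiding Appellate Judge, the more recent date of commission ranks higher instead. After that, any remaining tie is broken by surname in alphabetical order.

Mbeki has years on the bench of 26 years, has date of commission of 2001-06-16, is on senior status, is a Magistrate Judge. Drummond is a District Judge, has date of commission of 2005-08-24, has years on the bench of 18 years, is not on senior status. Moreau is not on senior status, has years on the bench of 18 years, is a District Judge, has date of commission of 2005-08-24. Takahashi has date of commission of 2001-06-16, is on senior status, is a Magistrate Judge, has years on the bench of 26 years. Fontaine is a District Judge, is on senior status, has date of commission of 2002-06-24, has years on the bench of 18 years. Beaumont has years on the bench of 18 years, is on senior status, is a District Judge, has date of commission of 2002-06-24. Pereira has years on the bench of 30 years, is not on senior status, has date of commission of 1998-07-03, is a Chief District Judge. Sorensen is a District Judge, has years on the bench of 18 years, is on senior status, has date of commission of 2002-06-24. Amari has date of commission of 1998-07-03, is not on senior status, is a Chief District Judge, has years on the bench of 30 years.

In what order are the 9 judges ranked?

Amari, Pereira, Beaumont, Fontaine, Sorensen, Drummond, Moreau, Mbeki, Takahashi

By office: Amari and Pereira (Chief District Judge); then Beaumont, Fontaine, Sorensen, Drummond and Moreau (District Judge); then Mbeki and Takahashi (Magistrate Judge).
Amari and Pereira both have years on the bench 30 years, so the next rule applies.
Amari and Pereira are each not on senior status, so the next rule applies.
Amari and Pereira both have date of commission 1998-07-03, so the next rule applies.
Among Amari and Pereira, alphabetically by surname: Amari before Pereira.
Beaumont, Fontaine, Sorensen, Drummond and Moreau all have years on the bench 18 years, so the next rule applies.
Among Beaumont, Fontaine, Sorensen, Drummond and Moreau, on senior status before not on senior status: Beaumont, Fontaine and Sorensen (on senior status) before Drummond and Moreau (not on senior status).
Beaumont, Fontaine and Sorensen all have date of commission 2002-06-24, so the next rule applies.
Among Beaumont, Fontaine and Sorensen, alphabetically by surname: Beaumont before Fontaine before Sorensen.
Drummond and Moreau both have date of commission 2005-08-24, so the next rule applies.
Among Drummond and Moreau, alphabetically by surname: Drummond before Moreau.
Mbeki and Takahashi both have years on the bench 26 years, so the next rule applies.
Mbeki and Takahashi are each on senior status, so the next rule applies.
Mbeki and Takahashi both have date of commission 2001-06-16, so the next rule applies.
Among Mbeki and Takahashi, alphabetically by surname: Mbeki before Takahashi.
Full order: Amari, Pereira, Beaumont, Fontaine, Sorensen, Drummond, Moreau, Mbeki, Takahashi.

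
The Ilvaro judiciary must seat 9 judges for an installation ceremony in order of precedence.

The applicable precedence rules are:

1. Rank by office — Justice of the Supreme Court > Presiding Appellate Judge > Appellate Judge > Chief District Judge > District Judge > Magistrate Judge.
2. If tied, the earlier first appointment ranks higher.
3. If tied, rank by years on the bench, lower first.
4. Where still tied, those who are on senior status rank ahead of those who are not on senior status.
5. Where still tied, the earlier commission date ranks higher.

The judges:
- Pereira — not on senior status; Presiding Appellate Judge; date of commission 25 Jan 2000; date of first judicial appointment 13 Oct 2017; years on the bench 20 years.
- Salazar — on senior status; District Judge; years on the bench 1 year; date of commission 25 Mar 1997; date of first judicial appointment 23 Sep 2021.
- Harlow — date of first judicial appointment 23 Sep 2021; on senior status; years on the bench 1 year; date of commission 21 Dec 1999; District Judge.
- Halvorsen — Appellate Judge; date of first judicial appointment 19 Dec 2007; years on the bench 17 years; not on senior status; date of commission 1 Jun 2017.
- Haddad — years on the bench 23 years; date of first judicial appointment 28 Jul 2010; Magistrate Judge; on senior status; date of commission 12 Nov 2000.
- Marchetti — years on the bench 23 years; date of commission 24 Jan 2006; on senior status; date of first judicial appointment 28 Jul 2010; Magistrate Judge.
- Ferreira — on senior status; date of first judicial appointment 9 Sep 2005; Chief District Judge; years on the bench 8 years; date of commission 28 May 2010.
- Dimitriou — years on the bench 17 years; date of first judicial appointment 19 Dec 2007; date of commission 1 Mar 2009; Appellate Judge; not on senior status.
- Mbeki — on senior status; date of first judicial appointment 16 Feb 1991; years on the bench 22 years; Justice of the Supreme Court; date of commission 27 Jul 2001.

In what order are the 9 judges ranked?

Mbeki, Pereira, Dimitriou, Halvorsen, Ferreira, Salazar, Harlow, Haddad, Marchetti

By office: Mbeki (Justice of the Supreme Court); then Pereira (Presiding Appellate Judge); then Dimitriou and Halvorsen (Appellate Judge); then Ferreira (Chief District Judge); then Salazar and Harlow (District Judge); then Haddad and Marchetti (Magistrate Judge).
Dimitriou and Halvorsen both have date of first judicial appointment 19 Dec 2007, so the next rule applies.
Dimitriou and Halvorsen both have years on the bench 17 years, so the next rule applies.
Dimitriou and Halvorsen are each not on senior status, so the next rule applies.
Among Dimitriou and Halvorsen, by date of commission (earlier first): Dimitriou (1 Mar 2009) before Halvorsen (1 Jun 2017).
Salazar and Harlow both have date of first judicial appointment 23 Sep 2021, so the next rule applies.
Salazar and Harlow both have years on the bench 1 year, so the next rule applies.
Salazar and Harlow are each on senior status, so the next rule applies.
Among Salazar and Harlow, by date of commission (earlier first): Salazar (25 Mar 1997) before Harlow (21 Dec 1999).
Haddad and Marchetti both have date of first judicial appointment 28 Jul 2010, so the next rule applies.
Haddad and Marchetti both have years on the bench 23 years, so the next rule applies.
Haddad and Marchetti are each on senior status, so the next rule applies.
Among Haddad and Marchetti, by date of commission (earlier first): Haddad (12 Nov 2000) before Marchetti (24 Jan 2006).
Full order: Mbeki, Pereira, Dimitriou, Halvorsen, Ferreira, Salazar, Harlow, Haddad, Marchetti.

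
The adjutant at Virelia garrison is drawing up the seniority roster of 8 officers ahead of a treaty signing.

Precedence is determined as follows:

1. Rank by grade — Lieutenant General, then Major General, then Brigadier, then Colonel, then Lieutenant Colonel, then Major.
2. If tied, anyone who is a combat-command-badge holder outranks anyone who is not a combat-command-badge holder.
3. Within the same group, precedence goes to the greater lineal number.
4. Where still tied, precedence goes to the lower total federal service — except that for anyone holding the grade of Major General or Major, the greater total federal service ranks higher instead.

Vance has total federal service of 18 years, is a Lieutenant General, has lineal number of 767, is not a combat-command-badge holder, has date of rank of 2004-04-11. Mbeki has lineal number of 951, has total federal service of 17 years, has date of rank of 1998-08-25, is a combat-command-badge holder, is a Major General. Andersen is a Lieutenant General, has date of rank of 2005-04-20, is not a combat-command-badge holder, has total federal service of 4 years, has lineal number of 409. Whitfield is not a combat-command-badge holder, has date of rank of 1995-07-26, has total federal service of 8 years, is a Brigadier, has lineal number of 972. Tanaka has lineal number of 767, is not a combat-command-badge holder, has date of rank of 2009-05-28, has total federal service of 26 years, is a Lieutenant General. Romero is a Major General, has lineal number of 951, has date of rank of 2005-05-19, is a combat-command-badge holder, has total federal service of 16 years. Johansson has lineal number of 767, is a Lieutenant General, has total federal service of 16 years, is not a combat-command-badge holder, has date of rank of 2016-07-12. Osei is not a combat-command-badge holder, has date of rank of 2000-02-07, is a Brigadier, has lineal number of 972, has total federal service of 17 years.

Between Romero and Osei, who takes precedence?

By grade: Johansson, Vance, Tanaka and Andersen (Lieutenant General); then Mbeki and Romero (Major General); then Whitfield and Osei (Brigadier).
Johansson, Vance, Tanaka and Andersen are each not a combat-command-badge holder, so the next rule applies.
Among Johansson, Vance, Tanaka and Andersen, by lineal number (higher first): Johansson, Vance and Tanaka (767) before Andersen (409).
Among Johansson, Vance and Tanaka, by total federal service (lower first): Johansson (16 years) before Vance (18 years) before Tanaka (26 years).
Mbeki and Romero are each a combat-command-badge holder, so the next rule applies.
Mbeki and Romero both have lineal number 951, so the next rule applies.
Among Mbeki and Romero, by total federal service (higher first) (reversed rule for this group): Mbeki (17 years) before Romero (16 years).
Whitfield and Osei are each not a combat-command-badge holder, so the next rule applies.
Whitfield and Osei both have lineal number 972, so the next rule applies.
Among Whitfield and Osei, by total federal service (lower first): Whitfield (8 years) before Osei (17 years).
So Romero takes precedence.

Romero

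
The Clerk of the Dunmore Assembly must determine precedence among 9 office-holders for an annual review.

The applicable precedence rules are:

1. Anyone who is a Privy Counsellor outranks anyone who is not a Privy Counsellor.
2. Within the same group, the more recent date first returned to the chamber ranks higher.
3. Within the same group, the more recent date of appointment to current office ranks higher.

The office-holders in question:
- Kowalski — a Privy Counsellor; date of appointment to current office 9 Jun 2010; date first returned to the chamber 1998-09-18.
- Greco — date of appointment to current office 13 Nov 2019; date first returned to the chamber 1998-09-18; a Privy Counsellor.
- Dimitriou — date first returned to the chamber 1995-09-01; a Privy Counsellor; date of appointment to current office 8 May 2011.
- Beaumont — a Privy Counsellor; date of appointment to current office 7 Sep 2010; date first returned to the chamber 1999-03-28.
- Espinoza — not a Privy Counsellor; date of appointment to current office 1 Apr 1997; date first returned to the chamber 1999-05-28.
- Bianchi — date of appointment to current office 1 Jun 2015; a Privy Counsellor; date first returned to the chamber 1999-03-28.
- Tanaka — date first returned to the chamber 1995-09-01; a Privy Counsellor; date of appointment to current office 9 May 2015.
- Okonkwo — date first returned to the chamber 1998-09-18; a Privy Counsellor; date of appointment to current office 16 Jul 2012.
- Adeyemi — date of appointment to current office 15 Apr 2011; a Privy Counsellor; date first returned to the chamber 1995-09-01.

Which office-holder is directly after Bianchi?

Beaumont

By the first rule: Bianchi, Beaumont, Greco, Okonkwo, Kowalski, Tanaka, Dimitriou and Adeyemi (each a Privy Counsellor); then Espinoza (not a Privy Counsellor).
Among Bianchi, Beaumont, Greco, Okonkwo, Kowalski, Tanaka, Dimitriou and Adeyemi, by date first returned to the chamber (later first): Bianchi and Beaumont (1999-03-28) before Greco, Okonkwo and Kowalski (1998-09-18) before Tanaka, Dimitriou and Adeyemi (1995-09-01).
Among Bianchi and Beaumont, by date of appointment to current office (later first): Bianchi (1 Jun 2015) before Beaumont (7 Sep 2010).
Among Greco, Okonkwo and Kowalski, by date of appointment to current office (later first): Greco (13 Nov 2019) before Okonkwo (16 Jul 2012) before Kowalski (9 Jun 2010).
Among Tanaka, Dimitriou and Adeyemi, by date of appointment to current office (later first): Tanaka (9 May 2015) before Dimitriou (8 May 2011) before Adeyemi (15 Apr 2011).
Order: Bianchi, Beaumont, Greco, Okonkwo, Kowalski, Tanaka, Dimitriou, Adeyemi, Espinoza.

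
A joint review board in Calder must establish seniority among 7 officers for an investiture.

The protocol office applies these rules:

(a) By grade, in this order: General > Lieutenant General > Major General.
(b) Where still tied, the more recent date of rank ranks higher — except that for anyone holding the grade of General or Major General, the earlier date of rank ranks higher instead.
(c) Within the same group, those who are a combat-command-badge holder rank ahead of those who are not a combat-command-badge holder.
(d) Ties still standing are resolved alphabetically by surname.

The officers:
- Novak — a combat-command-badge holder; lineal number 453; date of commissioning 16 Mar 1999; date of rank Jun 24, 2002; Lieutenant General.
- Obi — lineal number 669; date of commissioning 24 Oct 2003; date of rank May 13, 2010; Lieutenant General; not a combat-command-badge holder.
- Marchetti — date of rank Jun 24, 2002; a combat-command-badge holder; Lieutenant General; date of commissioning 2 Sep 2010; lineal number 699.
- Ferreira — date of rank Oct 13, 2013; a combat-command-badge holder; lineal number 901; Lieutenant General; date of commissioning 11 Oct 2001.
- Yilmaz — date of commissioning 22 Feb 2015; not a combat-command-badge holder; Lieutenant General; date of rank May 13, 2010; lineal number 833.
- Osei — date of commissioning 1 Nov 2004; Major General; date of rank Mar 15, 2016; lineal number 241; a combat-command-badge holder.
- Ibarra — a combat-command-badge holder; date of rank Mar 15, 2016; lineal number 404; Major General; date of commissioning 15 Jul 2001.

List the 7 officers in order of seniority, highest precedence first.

Ferreira, Obi, Yilmaz, Marchetti, Novak, Ibarra, Osei

By grade: Ferreira, Obi, Yilmaz, Marchetti and Novak (Lieutenant General); then Ibarra and Osei (Major General).
Among Ferreira, Obi, Yilmaz, Marchetti and Novak, by date of rank (later first): Ferreira (Oct 13, 2013) before Obi and Yilmaz (May 13, 2010) before Marchetti and Novak (Jun 24, 2002).
Obi and Yilmaz are each not a combat-command-badge holder, so the next rule applies.
Among Obi and Yilmaz, alphabetically by surname: Obi before Yilmaz.
Marchetti and Novak are each a combat-command-badge holder, so the next rule applies.
Among Marchetti and Novak, alphabetically by surname: Marchetti before Novak.
Ibarra and Osei both have date of rank Mar 15, 2016, so the next rule applies.
Ibarra and Osei are each a combat-command-badge holder, so the next rule applies.
Among Ibarra and Osei, alphabetically by surname: Ibarra before Osei.
Full order: Ferreira, Obi, Yilmaz, Marchetti, Novak, Ibarra, Osei.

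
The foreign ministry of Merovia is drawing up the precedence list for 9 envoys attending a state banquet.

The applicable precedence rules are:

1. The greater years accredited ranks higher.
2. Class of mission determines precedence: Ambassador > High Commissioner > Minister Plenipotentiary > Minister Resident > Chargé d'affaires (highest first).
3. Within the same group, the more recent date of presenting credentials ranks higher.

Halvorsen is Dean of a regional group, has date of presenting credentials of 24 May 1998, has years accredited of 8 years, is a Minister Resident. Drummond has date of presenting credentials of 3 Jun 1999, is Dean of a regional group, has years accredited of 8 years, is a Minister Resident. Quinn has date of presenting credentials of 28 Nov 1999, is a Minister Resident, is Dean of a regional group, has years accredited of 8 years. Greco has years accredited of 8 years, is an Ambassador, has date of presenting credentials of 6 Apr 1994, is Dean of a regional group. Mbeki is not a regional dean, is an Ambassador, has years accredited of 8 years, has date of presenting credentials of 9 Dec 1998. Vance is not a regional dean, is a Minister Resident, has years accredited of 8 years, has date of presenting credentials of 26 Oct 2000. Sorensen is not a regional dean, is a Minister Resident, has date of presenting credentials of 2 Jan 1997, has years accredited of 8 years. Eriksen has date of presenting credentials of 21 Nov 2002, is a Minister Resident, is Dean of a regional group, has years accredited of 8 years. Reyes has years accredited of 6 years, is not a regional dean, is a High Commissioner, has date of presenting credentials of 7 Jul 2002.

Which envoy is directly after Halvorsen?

By years accredited (higher first): Mbeki, Greco, Eriksen, Vance, Quinn, Drummond, Halvorsen and Sorensen (each 8 years); then Reyes (6 years).
Among Mbeki, Greco, Eriksen, Vance, Quinn, Drummond, Halvorsen and Sorensen, by class of mission: Mbeki and Greco (Ambassador) before Eriksen, Vance, Quinn, Drummond, Halvorsen and Sorensen (Minister Resident).
Among Mbeki and Greco, by date of presenting credentials (later first): Mbeki (9 Dec 1998) before Greco (6 Apr 1994).
Among Eriksen, Vance, Quinn, Drummond, Halvorsen and Sorensen, by date of presenting credentials (later first): Eriksen (21 Nov 2002) before Vance (26 Oct 2000) before Quinn (28 Nov 1999) before Drummond (3 Jun 1999) before Halvorsen (24 May 1998) before Sorensen (2 Jan 1997).
Order: Mbeki, Greco, Eriksen, Vance, Quinn, Drummond, Halvorsen, Sorensen, Reyes.

Sorensen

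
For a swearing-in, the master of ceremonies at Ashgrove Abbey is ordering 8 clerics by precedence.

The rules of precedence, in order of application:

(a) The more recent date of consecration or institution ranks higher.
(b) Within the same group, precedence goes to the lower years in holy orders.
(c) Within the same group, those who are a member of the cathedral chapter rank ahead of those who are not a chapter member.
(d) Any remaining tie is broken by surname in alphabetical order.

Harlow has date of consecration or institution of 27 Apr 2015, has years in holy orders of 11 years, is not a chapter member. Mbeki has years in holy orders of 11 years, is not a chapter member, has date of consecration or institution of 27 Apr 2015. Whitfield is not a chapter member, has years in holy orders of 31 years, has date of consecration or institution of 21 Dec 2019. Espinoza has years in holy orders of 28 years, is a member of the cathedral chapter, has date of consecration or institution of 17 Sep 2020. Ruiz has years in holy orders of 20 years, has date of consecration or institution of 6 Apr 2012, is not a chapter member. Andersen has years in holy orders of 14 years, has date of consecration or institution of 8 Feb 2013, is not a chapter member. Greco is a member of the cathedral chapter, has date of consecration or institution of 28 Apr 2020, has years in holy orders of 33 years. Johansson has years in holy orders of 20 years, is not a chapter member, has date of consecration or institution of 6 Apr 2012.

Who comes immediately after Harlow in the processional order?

Mbeki

By date of consecration or institution (later first): Espinoza (17 Sep 2020); then Greco (28 Apr 2020); then Whitfield (21 Dec 2019); then Harlow and Mbeki (both 27 Apr 2015); then Andersen (8 Feb 2013); then Johansson and Ruiz (both 6 Apr 2012).
Harlow and Mbeki both have years in holy orders 11 years, so the next rule applies.
Harlow and Mbeki are each not a chapter member, so the next rule applies.
Among Harlow and Mbeki, alphabetically by surname: Harlow before Mbeki.
Johansson and Ruiz both have years in holy orders 20 years, so the next rule applies.
Johansson and Ruiz are each not a chapter member, so the next rule applies.
Among Johansson and Ruiz, alphabetically by surname: Johansson before Ruiz.
Order: Espinoza, Greco, Whitfield, Harlow, Mbeki, Andersen, Johansson, Ruiz.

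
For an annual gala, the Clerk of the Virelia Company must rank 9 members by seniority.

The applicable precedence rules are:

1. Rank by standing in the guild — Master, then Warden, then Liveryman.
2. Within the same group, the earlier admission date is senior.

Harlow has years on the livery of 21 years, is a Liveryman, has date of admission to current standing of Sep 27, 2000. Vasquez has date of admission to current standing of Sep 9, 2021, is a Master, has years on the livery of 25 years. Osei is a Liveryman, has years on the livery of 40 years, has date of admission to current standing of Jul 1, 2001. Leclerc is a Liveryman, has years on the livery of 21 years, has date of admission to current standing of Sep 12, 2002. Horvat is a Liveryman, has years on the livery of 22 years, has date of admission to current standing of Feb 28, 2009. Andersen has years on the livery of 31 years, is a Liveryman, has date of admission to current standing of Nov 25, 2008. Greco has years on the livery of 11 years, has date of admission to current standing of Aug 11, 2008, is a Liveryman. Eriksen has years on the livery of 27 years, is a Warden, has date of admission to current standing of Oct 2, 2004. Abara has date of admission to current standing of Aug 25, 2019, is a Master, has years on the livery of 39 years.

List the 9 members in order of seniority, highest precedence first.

By standing in the guild: Abara and Vasquez (Master); then Eriksen (Warden); then Harlow, Osei, Leclerc, Greco, Andersen and Horvat (Liveryman).
Among Abara and Vasquez, by date of admission to current standing (earlier first): Abara (Aug 25, 2019) before Vasquez (Sep 9, 2021).
Among Harlow, Osei, Leclerc, Greco, Andersen and Horvat, by date of admission to current standing (earlier first): Harlow (Sep 27, 2000) before Osei (Jul 1, 2001) before Leclerc (Sep 12, 2002) before Greco (Aug 11, 2008) before Andersen (Nov 25, 2008) before Horvat (Feb 28, 2009).
Full order: Abara, Vasquez, Eriksen, Harlow, Osei, Leclerc, Greco, Andersen, Horvat.

Abara, Vasquez, Eriksen, Harlow, Osei, Leclerc, Greco, Andersen, Horvat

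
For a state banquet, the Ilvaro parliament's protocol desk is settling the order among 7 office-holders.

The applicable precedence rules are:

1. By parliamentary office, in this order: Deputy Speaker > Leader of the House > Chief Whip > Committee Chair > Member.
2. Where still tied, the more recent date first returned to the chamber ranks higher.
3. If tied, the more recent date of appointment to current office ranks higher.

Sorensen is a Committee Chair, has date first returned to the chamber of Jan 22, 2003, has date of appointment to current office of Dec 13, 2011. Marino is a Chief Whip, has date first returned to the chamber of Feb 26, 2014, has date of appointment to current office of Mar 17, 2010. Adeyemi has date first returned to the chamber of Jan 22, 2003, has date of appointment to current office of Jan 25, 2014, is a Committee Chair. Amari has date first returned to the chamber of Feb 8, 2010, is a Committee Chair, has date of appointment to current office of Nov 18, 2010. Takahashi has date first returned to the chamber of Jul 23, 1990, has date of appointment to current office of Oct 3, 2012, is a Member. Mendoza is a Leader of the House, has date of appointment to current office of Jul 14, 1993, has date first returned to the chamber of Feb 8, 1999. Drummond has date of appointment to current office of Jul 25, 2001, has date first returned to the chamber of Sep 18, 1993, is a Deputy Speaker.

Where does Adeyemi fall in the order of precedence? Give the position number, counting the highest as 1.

By parliamentary office: Drummond (Deputy Speaker); then Mendoza (Leader of the House); then Marino (Chief Whip); then Amari, Adeyemi and Sorensen (Committee Chair); then Takahashi (Member).
Among Amari, Adeyemi and Sorensen, by date first returned to the chamber (later first): Amari (Feb 8, 2010) before Adeyemi and Sorensen (Jan 22, 2003).
Among Adeyemi and Sorensen, by date of appointment to current office (later first): Adeyemi (Jan 25, 2014) before Sorensen (Dec 13, 2011).
Order: Drummond, Mendoza, Marino, Amari, Adeyemi, Sorensen, Takahashi. So position 5.

5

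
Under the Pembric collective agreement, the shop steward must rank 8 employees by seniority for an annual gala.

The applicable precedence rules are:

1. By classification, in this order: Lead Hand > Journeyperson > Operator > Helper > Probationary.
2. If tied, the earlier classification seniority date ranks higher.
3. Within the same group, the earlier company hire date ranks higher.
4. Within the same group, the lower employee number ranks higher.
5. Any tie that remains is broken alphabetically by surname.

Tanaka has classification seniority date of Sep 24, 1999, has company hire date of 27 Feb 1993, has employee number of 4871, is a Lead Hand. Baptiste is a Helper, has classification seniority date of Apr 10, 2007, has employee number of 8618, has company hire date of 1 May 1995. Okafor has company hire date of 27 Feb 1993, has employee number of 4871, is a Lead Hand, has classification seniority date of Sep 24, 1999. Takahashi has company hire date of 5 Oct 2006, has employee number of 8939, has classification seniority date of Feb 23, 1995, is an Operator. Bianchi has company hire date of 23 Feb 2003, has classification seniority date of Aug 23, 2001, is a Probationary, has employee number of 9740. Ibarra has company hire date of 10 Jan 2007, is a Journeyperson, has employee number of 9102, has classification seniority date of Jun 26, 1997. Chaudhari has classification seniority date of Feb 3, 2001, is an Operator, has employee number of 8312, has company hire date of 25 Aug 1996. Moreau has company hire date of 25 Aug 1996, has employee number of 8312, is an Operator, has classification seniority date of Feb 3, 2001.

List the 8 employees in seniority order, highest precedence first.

By classification: Okafor and Tanaka (Lead Hand); then Ibarra (Journeyperson); then Takahashi, Chaudhari and Moreau (Operator); then Baptiste (Helper); then Bianchi (Probationary).
Okafor and Tanaka both have classification seniority date Sep 24, 1999, so the next rule applies.
Okafor and Tanaka both have company hire date 27 Feb 1993, so the next rule applies.
Okafor and Tanaka both have employee number 4871, so the next rule applies.
Among Okafor and Tanaka, alphabetically by surname: Okafor before Tanaka.
Among Takahashi, Chaudhari and Moreau, by classification seniority date (earlier first): Takahashi (Feb 23, 1995) before Chaudhari and Moreau (Feb 3, 2001).
Chaudhari and Moreau both have company hire date 25 Aug 1996, so the next rule applies.
Chaudhari and Moreau both have employee number 8312, so the next rule applies.
Among Chaudhari and Moreau, alphabetically by surname: Chaudhari before Moreau.
Full order: Okafor, Tanaka, Ibarra, Takahashi, Chaudhari, Moreau, Baptiste, Bianchi.

Okafor, Tanaka, Ibarra, Takahashi, Chaudhari, Moreau, Baptiste, Bianchi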